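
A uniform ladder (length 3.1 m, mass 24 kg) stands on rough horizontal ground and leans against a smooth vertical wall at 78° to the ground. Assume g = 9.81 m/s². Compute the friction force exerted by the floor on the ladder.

f ≈ 25 N

Torques about the foot: N_wall · 3.1 sin 78° = 24×9.81×1.55 cos 78° → N_wall = 25.022 N.
ΣF_x = 0: f_floor = N_wall = 25.022 N.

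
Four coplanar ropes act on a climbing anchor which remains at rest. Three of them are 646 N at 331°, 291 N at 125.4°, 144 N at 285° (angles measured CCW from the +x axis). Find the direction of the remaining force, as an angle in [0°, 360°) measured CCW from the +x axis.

Sum the known components: ΣF_x = 433.7 N, ΣF_y = -215.1 N.
For equilibrium the remaining force must supply (−ΣF_x, −ΣF_y) = (-433.7, 215.1) N.
Magnitude = √((-433.7)² + (215.1)²) = 484.1 N; direction = atan2(215.1, -433.7) = 153.6°.

θ ≈ 154°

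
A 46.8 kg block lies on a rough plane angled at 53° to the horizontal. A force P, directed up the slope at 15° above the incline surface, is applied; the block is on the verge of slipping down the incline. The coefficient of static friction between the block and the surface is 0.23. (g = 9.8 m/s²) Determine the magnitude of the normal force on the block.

N ≈ 190 N

On the verge of sliding down the incline, friction equals μN and acts up the slope.
Perpendicular: N + P sin 15° = W cos 53° = 276 N.
Along incline: P cos 15° + μN = W sin 53° with W sin 53° = 366.3 N.
Solving the pair for P and N: P = 334.1 N, N = 189.6 N (and f = μN = 43.6 N).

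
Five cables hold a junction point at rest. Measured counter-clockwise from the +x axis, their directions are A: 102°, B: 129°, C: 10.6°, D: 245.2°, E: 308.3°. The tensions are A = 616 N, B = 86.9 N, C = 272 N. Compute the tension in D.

T_D ≈ 575 N

Resolve: ΣF_x = 616 cos 102° + 86.9 cos 129° + 272 cos 10.6° + T_D cos 245.2° + T_E cos 308.3° = 0.
        ΣF_y = 616 sin 102° + 86.9 sin 129° + 272 sin 10.6° + T_D sin 245.2° + T_E sin 308.3° = 0.
The known terms sum to (84.6, 720.1) N, so -0.4195 T_D + 0.6198 T_E = -84.6 and -0.9078 T_D − 0.7848 T_E = -720.1.
Solving simultaneously: T_D = 574.9 N, T_E = 252.6 N.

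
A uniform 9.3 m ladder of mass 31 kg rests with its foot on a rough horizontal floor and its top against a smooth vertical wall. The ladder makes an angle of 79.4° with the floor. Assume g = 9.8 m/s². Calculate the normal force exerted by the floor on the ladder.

N_floor ≈ 304 N

ΣF_y = 0: N_floor = 31×9.8 = 303.8 N.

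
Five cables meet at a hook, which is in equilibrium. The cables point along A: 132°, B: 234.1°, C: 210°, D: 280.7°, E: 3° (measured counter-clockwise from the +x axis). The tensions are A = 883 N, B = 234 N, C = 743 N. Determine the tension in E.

Resolve: ΣF_x = 883 cos 132° + 234 cos 234.1° + 743 cos 210° + T_D cos 280.7° + T_E cos 3° = 0.
        ΣF_y = 883 sin 132° + 234 sin 234.1° + 743 sin 210° + T_D sin 280.7° + T_E sin 3° = 0.
The known terms sum to (-1372, 95.15) N, so 0.1857 T_D + 0.9986 T_E = 1372 and -0.9826 T_D + 0.0523 T_E = -95.15.
Solving simultaneously: T_D = 168.3 N, T_E = 1342 N.

T_E ≈ 1340 N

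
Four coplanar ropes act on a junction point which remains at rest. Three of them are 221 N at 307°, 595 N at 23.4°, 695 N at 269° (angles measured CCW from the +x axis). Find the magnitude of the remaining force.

F ≈ 921 N

Sum the known components: ΣF_x = 666.9 N, ΣF_y = -635.1 N.
For equilibrium the remaining force must supply (−ΣF_x, −ΣF_y) = (-666.9, 635.1) N.
Magnitude = √((-666.9)² + (635.1)²) = 920.9 N; direction = atan2(635.1, -666.9) = 136.4°.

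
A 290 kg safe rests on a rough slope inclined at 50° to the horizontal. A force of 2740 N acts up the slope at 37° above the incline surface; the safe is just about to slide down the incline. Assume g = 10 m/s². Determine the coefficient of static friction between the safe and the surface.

μ ≈ 0.155

On the verge of sliding down the incline, friction is at its maximum μN and acts up the slope.
Perpendicular to incline: N = W cos 50° − P sin 37° = 1864 − 1649 = 215.1 N.
Along incline: P cos 37° + μN = W sin 50° → μ = (W sin 50° − P cos 37°) / N = 0.1547.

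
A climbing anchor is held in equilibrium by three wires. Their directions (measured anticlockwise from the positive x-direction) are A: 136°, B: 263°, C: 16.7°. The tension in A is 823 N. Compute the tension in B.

T_B ≈ 784 N

Resolve: ΣF_x = 823 cos 136° + T_B cos 263° + T_C cos 16.7° = 0.
        ΣF_y = 823 sin 136° + T_B sin 263° + T_C sin 16.7° = 0.
The known terms sum to (-592, 571.7) N, so -0.1219 T_B + 0.9578 T_C = 592 and -0.9925 T_B + 0.2874 T_C = -571.7.
Solving simultaneously: T_B = 783.8 N, T_C = 717.8 N.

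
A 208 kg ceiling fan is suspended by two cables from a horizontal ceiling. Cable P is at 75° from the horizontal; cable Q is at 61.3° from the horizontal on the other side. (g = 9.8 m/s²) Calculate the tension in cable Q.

T_Q ≈ 764 N

Weight W = 208 × 9.8 = 2038 N acts straight down.
Horizontal: T_P cos 75° = T_Q cos 61.3°  →  T_P = 1.855 T_Q.
Vertical: T_P sin 75° + T_Q sin 61.3° = 2038.
Substituting the horizontal relation into the vertical equation gives 2.669 T_Q = 2038, so T_Q = 763.6 N.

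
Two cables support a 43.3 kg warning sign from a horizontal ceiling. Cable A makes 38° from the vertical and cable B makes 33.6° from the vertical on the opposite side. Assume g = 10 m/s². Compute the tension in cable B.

T_B ≈ 281 N

Angles from the horizontal: cable A is 90° − 38° = 52°, cable B is 90° − 33.6° = 56.4°.
Weight W = 43.3 × 10 = 433 N acts straight down.
Horizontal: T_A cos 52° = T_B cos 56.4°  →  T_A = 0.8989 T_B.
Vertical: T_A sin 52° + T_B sin 56.4° = 433.
Substituting the horizontal relation into the vertical equation gives 1.541 T_B = 433, so T_B = 280.9 N.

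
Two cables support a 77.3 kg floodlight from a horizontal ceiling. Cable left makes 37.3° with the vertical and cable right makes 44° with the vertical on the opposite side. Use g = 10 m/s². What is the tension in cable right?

Angles from the horizontal: cable left is 90° − 37.3° = 52.7°, cable right is 90° − 44° = 46°.
Weight W = 77.3 × 10 = 773 N acts straight down.
Horizontal: T_left cos 52.7° = T_right cos 46°  →  T_left = 1.146 T_right.
Vertical: T_left sin 52.7° + T_right sin 46° = 773.
Substituting the horizontal relation into the vertical equation gives 1.631 T_right = 773, so T_right = 473.9 N.

T_right ≈ 474 N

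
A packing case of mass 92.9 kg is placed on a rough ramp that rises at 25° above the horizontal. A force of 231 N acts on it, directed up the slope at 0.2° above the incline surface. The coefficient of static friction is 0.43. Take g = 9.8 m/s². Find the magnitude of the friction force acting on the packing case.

Axes along / perpendicular to the incline. W sin 25° = 384.8 N down-slope; W cos 25° = 825.1 N into the surface.
Perpendicular: N = W cos 25° − P sin 0.2° = 825.1 − 0.8063 = 824.3 N.
Along incline: P cos 0.2° + f = W sin 25° (friction acts up-slope) → f = 384.8 − 231 = 153.8 N.
|f| = 153.8 N ≤ μN = 354.5 N, so the packing case is indeed static.

f ≈ 154 N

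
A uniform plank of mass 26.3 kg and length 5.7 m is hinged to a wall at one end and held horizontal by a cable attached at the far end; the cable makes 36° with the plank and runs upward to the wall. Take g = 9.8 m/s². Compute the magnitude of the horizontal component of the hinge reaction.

H_x ≈ 177 N

Take torques about the hinge: T sin 36° · 5.7 = 26.3×9.8×2.85 = 734.56 N·m.
So T = 734.56 / (0.5878 × 5.7) = 219.25 N.
ΣF_x = 0: H_x = T cos 36° = 177.37 N.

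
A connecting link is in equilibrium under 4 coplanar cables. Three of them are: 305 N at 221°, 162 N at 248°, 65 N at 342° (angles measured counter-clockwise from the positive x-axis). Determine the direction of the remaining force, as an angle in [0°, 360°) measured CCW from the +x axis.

Sum the known components: ΣF_x = -229.1 N, ΣF_y = -370.4 N.
For equilibrium the remaining force must supply (−ΣF_x, −ΣF_y) = (229.1, 370.4) N.
Magnitude = √((229.1)² + (370.4)²) = 435.5 N; direction = atan2(370.4, 229.1) = 58.3°.

θ ≈ 58.3°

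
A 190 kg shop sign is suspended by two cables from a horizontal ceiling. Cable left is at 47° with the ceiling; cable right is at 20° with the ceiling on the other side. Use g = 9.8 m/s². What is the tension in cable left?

T_left ≈ 1900 N

Weight W = 190 × 9.8 = 1862 N acts straight down.
Horizontal: T_left cos 47° = T_right cos 20°  →  T_right = 0.7258 T_left.
Vertical: T_left sin 47° + T_right sin 20° = 1862.
Substituting the horizontal relation into the vertical equation gives 0.9796 T_left = 1862, so T_left = 1901 N.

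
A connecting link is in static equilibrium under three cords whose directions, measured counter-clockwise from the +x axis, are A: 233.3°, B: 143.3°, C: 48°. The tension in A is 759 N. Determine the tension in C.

Resolve: ΣF_x = 759 cos 233.3° + T_B cos 143.3° + T_C cos 48° = 0.
        ΣF_y = 759 sin 233.3° + T_B sin 143.3° + T_C sin 48° = 0.
The known terms sum to (-453.6, -608.5) N, so -0.8018 T_B + 0.6691 T_C = 453.6 and 0.5976 T_B + 0.7431 T_C = 608.5.
Solving simultaneously: T_B = 70.41 N, T_C = 762.3 N.

T_C ≈ 762 N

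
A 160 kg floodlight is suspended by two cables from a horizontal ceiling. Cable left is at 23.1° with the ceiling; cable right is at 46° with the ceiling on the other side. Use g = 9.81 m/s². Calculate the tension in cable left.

Weight W = 160 × 9.81 = 1570 N acts straight down.
Horizontal: T_left cos 23.1° = T_right cos 46°  →  T_right = 1.324 T_left.
Vertical: T_left sin 23.1° + T_right sin 46° = 1570.
Substituting the horizontal relation into the vertical equation gives 1.345 T_left = 1570, so T_left = 1167 N.

T_left ≈ 1170 N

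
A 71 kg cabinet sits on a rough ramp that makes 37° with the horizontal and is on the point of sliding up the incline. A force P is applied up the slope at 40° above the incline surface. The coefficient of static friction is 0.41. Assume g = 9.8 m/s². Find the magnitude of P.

P ≈ 628 N

On the verge of sliding up the incline, friction equals μN and acts down the slope.
Perpendicular: N + P sin 40° = W cos 37° = 555.7 N.
Along incline: P cos 40° = W sin 37° + μN  with W sin 37° = 418.7 N.
Solving the pair for P and N: P = 628 N, N = 152 N (and f = μN = 62.33 N).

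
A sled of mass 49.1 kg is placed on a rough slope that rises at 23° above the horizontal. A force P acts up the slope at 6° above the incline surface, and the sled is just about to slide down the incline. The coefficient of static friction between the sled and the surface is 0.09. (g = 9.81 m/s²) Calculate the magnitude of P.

On the verge of sliding down the incline, friction equals μN and acts up the slope.
Perpendicular: N + P sin 6° = W cos 23° = 443.4 N.
Along incline: P cos 6° + μN = W sin 23° with W sin 23° = 188.2 N.
Solving the pair for P and N: P = 150.5 N, N = 427.6 N (and f = μN = 38.49 N).

P ≈ 151 N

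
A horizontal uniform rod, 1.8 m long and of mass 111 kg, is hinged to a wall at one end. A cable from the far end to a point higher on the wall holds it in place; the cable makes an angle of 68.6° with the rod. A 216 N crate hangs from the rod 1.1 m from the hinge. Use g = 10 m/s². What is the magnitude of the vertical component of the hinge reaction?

Take torques about the hinge: T sin 68.6° · 1.8 = 111×10×0.9 + 216×1.1 = 1236.6 N·m.
So T = 1236.6 / (0.9311 × 1.8) = 737.87 N.
ΣF_y = 0: H_y = (111×10 + 216) − T sin 68.6° = 1326 − 687 = 639 N.

|H_y| ≈ 639 N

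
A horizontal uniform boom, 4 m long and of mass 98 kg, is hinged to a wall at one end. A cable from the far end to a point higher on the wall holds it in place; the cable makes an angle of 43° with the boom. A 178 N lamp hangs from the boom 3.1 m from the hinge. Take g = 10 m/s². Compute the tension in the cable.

Take torques about the hinge: T sin 43° · 4 = 98×10×2 + 178×3.1 = 2511.8 N·m.
So T = 2511.8 / (0.6820 × 4) = 920.75 N.

T ≈ 921 N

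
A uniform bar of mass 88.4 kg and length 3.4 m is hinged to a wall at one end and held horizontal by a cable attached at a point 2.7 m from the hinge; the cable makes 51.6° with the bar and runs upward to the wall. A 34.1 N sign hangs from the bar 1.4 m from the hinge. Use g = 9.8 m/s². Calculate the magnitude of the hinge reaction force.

|H| ≈ 559 N

Take torques about the hinge: T sin 51.6° · 2.7 = 88.4×9.8×1.7 + 34.1×1.4 = 1520.5 N·m.
So T = 1520.5 / (0.7837 × 2.7) = 718.57 N.
ΣF_x = 0: H_x = T cos 51.6° = 446.34 N.
ΣF_y = 0: H_y = (88.4×9.8 + 34.1) − T sin 51.6° = 900.42 − 563.14 = 337.28 N.
|H| = √(H_x² + H_y²) = √((446.34)² + (337.28)²) = 559.44 N.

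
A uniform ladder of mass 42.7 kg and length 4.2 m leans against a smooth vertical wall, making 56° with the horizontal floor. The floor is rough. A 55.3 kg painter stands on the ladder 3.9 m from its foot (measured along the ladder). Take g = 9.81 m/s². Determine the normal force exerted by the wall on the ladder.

Torques about the foot: N_wall · 4.2 sin 56° = 42.7×9.81×2.1 cos 56° + 55.3×9.81×3.9 cos 56° → N_wall = 481.05 N.

N_wall ≈ 481 N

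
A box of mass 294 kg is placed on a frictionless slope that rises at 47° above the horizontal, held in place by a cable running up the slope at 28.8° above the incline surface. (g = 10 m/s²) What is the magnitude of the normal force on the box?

Take axes along and perpendicular to the incline. Weight components: W sin 47° = 2150 N down-slope, W cos 47° = 2005 N into the surface.
Along incline: T cos 28.8° = W sin 47° → T = 2454 N.
Perpendicular: N = W cos 47° − T sin 28.8° = 823 N.

N ≈ 823 N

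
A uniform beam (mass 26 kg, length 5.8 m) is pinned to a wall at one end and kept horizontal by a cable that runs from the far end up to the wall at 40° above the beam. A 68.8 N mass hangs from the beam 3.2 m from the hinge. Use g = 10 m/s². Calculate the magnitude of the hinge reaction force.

Take torques about the hinge: T sin 40° · 5.8 = 26×10×2.9 + 68.8×3.2 = 974.16 N·m.
So T = 974.16 / (0.6428 × 5.8) = 261.3 N.
ΣF_x = 0: H_x = T cos 40° = 200.17 N.
ΣF_y = 0: H_y = (26×10 + 68.8) − T sin 40° = 328.8 − 167.96 = 160.84 N.
|H| = √(H_x² + H_y²) = √((200.17)² + (160.84)²) = 256.78 N.

|H| ≈ 257 N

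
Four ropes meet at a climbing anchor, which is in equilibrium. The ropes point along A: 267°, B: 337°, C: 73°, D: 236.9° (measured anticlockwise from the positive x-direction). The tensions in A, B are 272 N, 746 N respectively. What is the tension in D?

Resolve: ΣF_x = 272 cos 267° + 746 cos 337° + T_C cos 73° + T_D cos 236.9° = 0.
        ΣF_y = 272 sin 267° + 746 sin 337° + T_C sin 73° + T_D sin 236.9° = 0.
The known terms sum to (672.5, -563.1) N, so 0.2924 T_C − 0.5461 T_D = -672.5 and 0.9563 T_C − 0.8377 T_D = 563.1.
Solving simultaneously: T_C = 3140 N, T_D = 2913 N.

T_D ≈ 2910 N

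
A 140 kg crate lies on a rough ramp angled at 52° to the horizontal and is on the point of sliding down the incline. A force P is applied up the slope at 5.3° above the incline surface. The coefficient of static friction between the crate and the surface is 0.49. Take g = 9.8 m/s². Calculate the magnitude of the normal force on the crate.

N ≈ 780 N

On the verge of sliding down the incline, friction equals μN and acts up the slope.
Perpendicular: N + P sin 5.3° = W cos 52° = 844.7 N.
Along incline: P cos 5.3° + μN = W sin 52° with W sin 52° = 1081 N.
Solving the pair for P and N: P = 702 N, N = 779.8 N (and f = μN = 382.1 N).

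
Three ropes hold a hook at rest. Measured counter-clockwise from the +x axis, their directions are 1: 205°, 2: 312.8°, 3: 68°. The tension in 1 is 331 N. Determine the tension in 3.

T_3 ≈ 348 N

Resolve: ΣF_x = 331 cos 205° + T_2 cos 312.8° + T_3 cos 68° = 0.
        ΣF_y = 331 sin 205° + T_2 sin 312.8° + T_3 sin 68° = 0.
The known terms sum to (-300, -139.9) N, so 0.6794 T_2 + 0.3746 T_3 = 300 and -0.7337 T_2 + 0.9272 T_3 = 139.9.
Solving simultaneously: T_2 = 249.5 N, T_3 = 348.3 N.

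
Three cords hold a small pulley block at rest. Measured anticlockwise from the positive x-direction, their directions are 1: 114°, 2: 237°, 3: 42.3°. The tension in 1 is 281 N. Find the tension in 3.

Resolve: ΣF_x = 281 cos 114° + T_2 cos 237° + T_3 cos 42.3° = 0.
        ΣF_y = 281 sin 114° + T_2 sin 237° + T_3 sin 42.3° = 0.
The known terms sum to (-114.3, 256.7) N, so -0.5446 T_2 + 0.7396 T_3 = 114.3 and -0.8387 T_2 + 0.6730 T_3 = -256.7.
Solving simultaneously: T_2 = 1051 N, T_3 = 928.7 N.

T_3 ≈ 929 N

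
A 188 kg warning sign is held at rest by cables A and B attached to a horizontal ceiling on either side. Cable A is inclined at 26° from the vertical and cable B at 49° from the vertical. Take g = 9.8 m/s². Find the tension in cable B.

Angles from the horizontal: cable A is 90° − 26° = 64°, cable B is 90° − 49° = 41°.
Weight W = 188 × 9.8 = 1842 N acts straight down.
Horizontal: T_A cos 64° = T_B cos 41°  →  T_A = 1.722 T_B.
Vertical: T_A sin 64° + T_B sin 41° = 1842.
Substituting the horizontal relation into the vertical equation gives 2.203 T_B = 1842, so T_B = 836.1 N.

T_B ≈ 836 N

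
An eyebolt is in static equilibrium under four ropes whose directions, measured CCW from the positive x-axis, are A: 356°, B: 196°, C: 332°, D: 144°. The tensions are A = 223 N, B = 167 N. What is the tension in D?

Resolve: ΣF_x = 223 cos 356° + 167 cos 196° + T_C cos 332° + T_D cos 144° = 0.
        ΣF_y = 223 sin 356° + 167 sin 196° + T_C sin 332° + T_D sin 144° = 0.
The known terms sum to (61.93, -61.59) N, so 0.8829 T_C − 0.8090 T_D = -61.93 and -0.4695 T_C + 0.5878 T_D = 61.59.
Solving simultaneously: T_C = 96.47 N, T_D = 181.8 N.

T_D ≈ 182 N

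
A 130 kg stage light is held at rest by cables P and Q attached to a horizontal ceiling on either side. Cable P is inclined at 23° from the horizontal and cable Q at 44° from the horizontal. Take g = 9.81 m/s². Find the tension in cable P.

T_P ≈ 997 N

Weight W = 130 × 9.81 = 1275 N acts straight down.
Horizontal: T_P cos 23° = T_Q cos 44°  →  T_Q = 1.28 T_P.
Vertical: T_P sin 23° + T_Q sin 44° = 1275.
Substituting the horizontal relation into the vertical equation gives 1.28 T_P = 1275, so T_P = 996.6 N.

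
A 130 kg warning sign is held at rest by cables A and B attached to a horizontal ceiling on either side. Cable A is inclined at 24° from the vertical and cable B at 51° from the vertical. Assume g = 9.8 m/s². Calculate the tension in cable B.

T_B ≈ 536 N

Angles from the horizontal: cable A is 90° − 24° = 66°, cable B is 90° − 51° = 39°.
Weight W = 130 × 9.8 = 1274 N acts straight down.
Horizontal: T_A cos 66° = T_B cos 39°  →  T_A = 1.911 T_B.
Vertical: T_A sin 66° + T_B sin 39° = 1274.
Substituting the horizontal relation into the vertical equation gives 2.375 T_B = 1274, so T_B = 536.5 N.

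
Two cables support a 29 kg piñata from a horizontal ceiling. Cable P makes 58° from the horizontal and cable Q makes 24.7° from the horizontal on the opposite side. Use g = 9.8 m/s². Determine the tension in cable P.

Weight W = 29 × 9.8 = 284.2 N acts straight down.
Horizontal: T_P cos 58° = T_Q cos 24.7°  →  T_Q = 0.5833 T_P.
Vertical: T_P sin 58° + T_Q sin 24.7° = 284.2.
Substituting the horizontal relation into the vertical equation gives 1.092 T_P = 284.2, so T_P = 260.3 N.

T_P ≈ 260 N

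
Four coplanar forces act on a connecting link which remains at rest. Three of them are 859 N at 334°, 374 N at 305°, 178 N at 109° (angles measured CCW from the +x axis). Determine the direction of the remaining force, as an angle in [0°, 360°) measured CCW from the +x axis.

θ ≈ 151°

Sum the known components: ΣF_x = 928.6 N, ΣF_y = -514.6 N.
For equilibrium the remaining force must supply (−ΣF_x, −ΣF_y) = (-928.6, 514.6) N.
Magnitude = √((-928.6)² + (514.6)²) = 1062 N; direction = atan2(514.6, -928.6) = 151.0°.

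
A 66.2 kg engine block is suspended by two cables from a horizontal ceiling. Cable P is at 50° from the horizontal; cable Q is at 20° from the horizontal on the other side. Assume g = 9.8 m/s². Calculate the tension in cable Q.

Weight W = 66.2 × 9.8 = 648.8 N acts straight down.
Horizontal: T_P cos 50° = T_Q cos 20°  →  T_P = 1.462 T_Q.
Vertical: T_P sin 50° + T_Q sin 20° = 648.8.
Substituting the horizontal relation into the vertical equation gives 1.462 T_Q = 648.8, so T_Q = 443.8 N.

T_Q ≈ 444 N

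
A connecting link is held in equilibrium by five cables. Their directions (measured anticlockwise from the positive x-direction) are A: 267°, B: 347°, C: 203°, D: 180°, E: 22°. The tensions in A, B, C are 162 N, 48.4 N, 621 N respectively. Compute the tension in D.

Resolve: ΣF_x = 162 cos 267° + 48.4 cos 347° + 621 cos 203° + T_D cos 180° + T_E cos 22° = 0.
        ΣF_y = 162 sin 267° + 48.4 sin 347° + 621 sin 203° + T_D sin 180° + T_E sin 22° = 0.
The known terms sum to (-533, -415.3) N, so -1.0000 T_D + 0.9272 T_E = 533 and 0.0000 T_D + 0.3746 T_E = 415.3.
Solving simultaneously: T_D = 495 N, T_E = 1109 N.

T_D ≈ 495 N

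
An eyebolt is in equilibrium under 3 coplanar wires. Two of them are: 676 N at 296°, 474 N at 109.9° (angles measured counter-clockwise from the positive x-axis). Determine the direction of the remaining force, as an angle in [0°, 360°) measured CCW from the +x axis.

θ ≈ 130°

Sum the known components: ΣF_x = 135 N, ΣF_y = -161.9 N.
For equilibrium the remaining force must supply (−ΣF_x, −ΣF_y) = (-135, 161.9) N.
Magnitude = √((-135)² + (161.9)²) = 210.8 N; direction = atan2(161.9, -135) = 129.8°.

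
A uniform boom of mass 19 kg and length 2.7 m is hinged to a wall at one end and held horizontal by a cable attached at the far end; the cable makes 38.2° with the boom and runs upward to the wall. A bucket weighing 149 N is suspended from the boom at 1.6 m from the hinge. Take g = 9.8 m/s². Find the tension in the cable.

Take torques about the hinge: T sin 38.2° · 2.7 = 19×9.8×1.35 + 149×1.6 = 489.77 N·m.
So T = 489.77 / (0.6184 × 2.7) = 293.33 N.

T ≈ 293 N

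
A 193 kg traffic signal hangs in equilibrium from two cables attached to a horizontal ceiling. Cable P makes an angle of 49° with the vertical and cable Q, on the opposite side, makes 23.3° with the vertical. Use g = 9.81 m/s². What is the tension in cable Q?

T_Q ≈ 1500 N

Angles from the horizontal: cable P is 90° − 49° = 41°, cable Q is 90° − 23.3° = 66.7°.
Weight W = 193 × 9.81 = 1893 N acts straight down.
Horizontal: T_P cos 41° = T_Q cos 66.7°  →  T_P = 0.5241 T_Q.
Vertical: T_P sin 41° + T_Q sin 66.7° = 1893.
Substituting the horizontal relation into the vertical equation gives 1.262 T_Q = 1893, so T_Q = 1500 N.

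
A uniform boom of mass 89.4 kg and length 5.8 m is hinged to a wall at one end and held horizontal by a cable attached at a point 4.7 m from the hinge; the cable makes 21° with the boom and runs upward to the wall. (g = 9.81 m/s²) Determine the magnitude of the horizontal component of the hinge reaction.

Take torques about the hinge: T sin 21° · 4.7 = 89.4×9.81×2.9 = 2543.3 N·m.
So T = 2543.3 / (0.3584 × 4.7) = 1510 N.
ΣF_x = 0: H_x = T cos 21° = 1409.7 N.

H_x ≈ 1410 N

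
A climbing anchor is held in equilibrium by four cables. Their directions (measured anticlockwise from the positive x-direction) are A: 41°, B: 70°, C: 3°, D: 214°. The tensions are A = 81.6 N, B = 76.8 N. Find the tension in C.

T_C ≈ 107 N

Resolve: ΣF_x = 81.6 cos 41° + 76.8 cos 70° + T_C cos 3° + T_D cos 214° = 0.
        ΣF_y = 81.6 sin 41° + 76.8 sin 70° + T_C sin 3° + T_D sin 214° = 0.
The known terms sum to (87.85, 125.7) N, so 0.9986 T_C − 0.8290 T_D = -87.85 and 0.0523 T_C − 0.5592 T_D = -125.7.
Solving simultaneously: T_C = 107 N, T_D = 234.8 N.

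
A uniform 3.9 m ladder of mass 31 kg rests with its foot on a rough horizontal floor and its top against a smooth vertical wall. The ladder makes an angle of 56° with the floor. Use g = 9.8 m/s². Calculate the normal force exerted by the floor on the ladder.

ΣF_y = 0: N_floor = 31×9.8 = 303.8 N.

N_floor ≈ 304 N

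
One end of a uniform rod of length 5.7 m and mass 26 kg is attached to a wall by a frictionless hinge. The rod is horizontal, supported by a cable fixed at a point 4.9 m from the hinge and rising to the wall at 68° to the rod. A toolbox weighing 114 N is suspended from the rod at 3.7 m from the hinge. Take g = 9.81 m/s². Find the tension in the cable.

T ≈ 253 N

Take torques about the hinge: T sin 68° · 4.9 = 26×9.81×2.85 + 114×3.7 = 1148.7 N·m.
So T = 1148.7 / (0.9272 × 4.9) = 252.84 N.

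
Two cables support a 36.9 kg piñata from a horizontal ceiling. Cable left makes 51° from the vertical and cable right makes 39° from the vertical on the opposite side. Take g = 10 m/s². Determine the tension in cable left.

Angles from the horizontal: cable left is 90° − 51° = 39°, cable right is 90° − 39° = 51°.
Weight W = 36.9 × 10 = 369 N acts straight down.
Horizontal: T_left cos 39° = T_right cos 51°  →  T_right = 1.235 T_left.
Vertical: T_left sin 39° + T_right sin 51° = 369.
Substituting the horizontal relation into the vertical equation gives 1.589 T_left = 369, so T_left = 232.2 N.

T_left ≈ 232 N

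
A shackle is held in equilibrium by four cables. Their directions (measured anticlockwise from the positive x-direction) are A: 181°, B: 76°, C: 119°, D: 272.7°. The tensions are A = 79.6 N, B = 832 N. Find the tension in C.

Resolve: ΣF_x = 79.6 cos 181° + 832 cos 76° + T_C cos 119° + T_D cos 272.7° = 0.
        ΣF_y = 79.6 sin 181° + 832 sin 76° + T_C sin 119° + T_D sin 272.7° = 0.
The known terms sum to (121.7, 805.9) N, so -0.4848 T_C + 0.0471 T_D = -121.7 and 0.8746 T_C − 0.9989 T_D = -805.9.
Solving simultaneously: T_C = 360 N, T_D = 1122 N.

T_C ≈ 360 N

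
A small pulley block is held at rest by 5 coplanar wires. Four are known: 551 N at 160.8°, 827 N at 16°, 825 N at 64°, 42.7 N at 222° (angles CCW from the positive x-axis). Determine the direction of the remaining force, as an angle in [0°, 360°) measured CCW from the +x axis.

θ ≈ 242°

Sum the known components: ΣF_x = 604.5 N, ΣF_y = 1122 N.
For equilibrium the remaining force must supply (−ΣF_x, −ΣF_y) = (-604.5, -1122) N.
Magnitude = √((-604.5)² + (-1122)²) = 1275 N; direction = atan2(-1122, -604.5) = 241.7°.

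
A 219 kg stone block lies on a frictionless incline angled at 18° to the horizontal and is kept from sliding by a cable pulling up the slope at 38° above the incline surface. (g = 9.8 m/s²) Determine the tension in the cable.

Take axes along and perpendicular to the incline. Weight components: W sin 18° = 663.2 N down-slope, W cos 18° = 2041 N into the surface.
Along incline: T cos 38° = W sin 18° → T = 841.6 N.
Perpendicular: N = W cos 18° − T sin 38° = 1523 N.

T ≈ 842 N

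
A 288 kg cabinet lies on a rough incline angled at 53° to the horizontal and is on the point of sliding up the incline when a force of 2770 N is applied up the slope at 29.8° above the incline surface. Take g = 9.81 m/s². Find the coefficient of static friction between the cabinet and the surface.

On the verge of sliding up the incline, friction is at its maximum μN and acts down the slope.
Perpendicular to incline: N = W cos 53° − P sin 29.8° = 1700 − 1377 = 323.7 N.
Along incline: P cos 29.8° − μN = W sin 53° → μ = −(W sin 53° − P cos 29.8°) / N = 0.4552.

μ ≈ 0.455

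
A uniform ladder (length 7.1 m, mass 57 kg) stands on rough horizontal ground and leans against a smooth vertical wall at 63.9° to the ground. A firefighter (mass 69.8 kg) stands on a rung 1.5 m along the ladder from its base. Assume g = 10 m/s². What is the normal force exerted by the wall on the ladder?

Torques about the foot: N_wall · 7.1 sin 63.9° = 57×10×3.55 cos 63.9° + 69.8×10×1.5 cos 63.9° → N_wall = 211.86 N.

N_wall ≈ 212 N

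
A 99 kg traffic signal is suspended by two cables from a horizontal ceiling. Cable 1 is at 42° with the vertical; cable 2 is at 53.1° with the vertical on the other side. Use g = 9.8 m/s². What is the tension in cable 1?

Angles from the horizontal: cable 1 is 90° − 42° = 48°, cable 2 is 90° − 53.1° = 36.9°.
Weight W = 99 × 9.8 = 970.2 N acts straight down.
Horizontal: T_1 cos 48° = T_2 cos 36.9°  →  T_2 = 0.8367 T_1.
Vertical: T_1 sin 48° + T_2 sin 36.9° = 970.2.
Substituting the horizontal relation into the vertical equation gives 1.246 T_1 = 970.2, so T_1 = 778.9 N.

T_1 ≈ 779 N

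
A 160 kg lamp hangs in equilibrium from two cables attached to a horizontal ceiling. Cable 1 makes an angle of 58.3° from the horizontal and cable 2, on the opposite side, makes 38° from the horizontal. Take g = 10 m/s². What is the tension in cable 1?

Weight W = 160 × 10 = 1600 N acts straight down.
Horizontal: T_1 cos 58.3° = T_2 cos 38°  →  T_2 = 0.6668 T_1.
Vertical: T_1 sin 58.3° + T_2 sin 38° = 1600.
Substituting the horizontal relation into the vertical equation gives 1.261 T_1 = 1600, so T_1 = 1268 N.

T_1 ≈ 1270 N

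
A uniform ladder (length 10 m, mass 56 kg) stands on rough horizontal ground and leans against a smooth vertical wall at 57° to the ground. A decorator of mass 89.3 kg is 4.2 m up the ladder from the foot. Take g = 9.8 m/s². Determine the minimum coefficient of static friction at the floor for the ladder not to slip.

μ_min ≈ 0.293

ΣF_y = 0: N_floor = 56×9.8 + 89.3×9.8 = 1423.9 N.
Torques about the foot: N_wall · 10 sin 57° = 56×9.8×5 cos 57° + 89.3×9.8×4.2 cos 57° → N_wall = 416.89 N.
ΣF_x = 0: f_floor = N_wall = 416.89 N.
μ_min = f_floor / N_floor = 416.89 / 1423.9 = 0.2928.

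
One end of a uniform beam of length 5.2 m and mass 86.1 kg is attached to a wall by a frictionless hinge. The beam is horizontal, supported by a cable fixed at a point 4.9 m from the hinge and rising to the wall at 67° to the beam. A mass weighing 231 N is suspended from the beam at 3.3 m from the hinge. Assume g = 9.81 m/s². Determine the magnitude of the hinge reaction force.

|H| ≈ 537 N

Take torques about the hinge: T sin 67° · 4.9 = 86.1×9.81×2.6 + 231×3.3 = 2958.4 N·m.
So T = 2958.4 / (0.9205 × 4.9) = 655.89 N.
ΣF_x = 0: H_x = T cos 67° = 256.28 N.
ΣF_y = 0: H_y = (86.1×9.81 + 231) − T sin 67° = 1075.6 − 603.75 = 471.89 N.
|H| = √(H_x² + H_y²) = √((256.28)² + (471.89)²) = 536.99 N.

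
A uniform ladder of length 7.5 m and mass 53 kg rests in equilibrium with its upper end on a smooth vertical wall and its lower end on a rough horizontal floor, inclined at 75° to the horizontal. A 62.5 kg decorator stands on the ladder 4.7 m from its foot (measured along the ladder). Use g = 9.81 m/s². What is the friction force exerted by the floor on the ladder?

f ≈ 173 N

Torques about the foot: N_wall · 7.5 sin 75° = 53×9.81×3.75 cos 75° + 62.5×9.81×4.7 cos 75° → N_wall = 172.61 N.
ΣF_x = 0: f_floor = N_wall = 172.61 N.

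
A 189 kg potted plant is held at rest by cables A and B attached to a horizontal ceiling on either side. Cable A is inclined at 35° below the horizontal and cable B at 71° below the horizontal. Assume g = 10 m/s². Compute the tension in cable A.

Weight W = 189 × 10 = 1890 N acts straight down.
Horizontal: T_A cos 35° = T_B cos 71°  →  T_B = 2.516 T_A.
Vertical: T_A sin 35° + T_B sin 71° = 1890.
Substituting the horizontal relation into the vertical equation gives 2.953 T_A = 1890, so T_A = 640.1 N.

T_A ≈ 640 N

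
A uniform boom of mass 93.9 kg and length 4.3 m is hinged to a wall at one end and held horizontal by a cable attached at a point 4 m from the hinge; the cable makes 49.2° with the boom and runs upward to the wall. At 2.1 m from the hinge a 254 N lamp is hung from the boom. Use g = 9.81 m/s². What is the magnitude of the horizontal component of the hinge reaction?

H_x ≈ 542 N

Take torques about the hinge: T sin 49.2° · 4 = 93.9×9.81×2.15 + 254×2.1 = 2513.9 N·m.
So T = 2513.9 / (0.7570 × 4) = 830.22 N.
ΣF_x = 0: H_x = T cos 49.2° = 542.48 N.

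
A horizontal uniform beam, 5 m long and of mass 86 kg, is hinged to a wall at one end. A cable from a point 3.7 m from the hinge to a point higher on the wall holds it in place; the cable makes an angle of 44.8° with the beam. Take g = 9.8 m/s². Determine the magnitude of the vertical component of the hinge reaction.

Take torques about the hinge: T sin 44.8° · 3.7 = 86×9.8×2.5 = 2107 N·m.
So T = 2107 / (0.7046 × 3.7) = 808.16 N.
ΣF_y = 0: H_y = (86×9.8) − T sin 44.8° = 842.8 − 569.46 = 273.34 N.

|H_y| ≈ 273 N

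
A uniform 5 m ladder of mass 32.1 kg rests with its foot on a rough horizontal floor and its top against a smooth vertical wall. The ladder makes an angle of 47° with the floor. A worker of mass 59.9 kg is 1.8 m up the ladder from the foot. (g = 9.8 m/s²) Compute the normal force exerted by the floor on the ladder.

N_floor ≈ 902 N

ΣF_y = 0: N_floor = 32.1×9.8 + 59.9×9.8 = 901.6 N.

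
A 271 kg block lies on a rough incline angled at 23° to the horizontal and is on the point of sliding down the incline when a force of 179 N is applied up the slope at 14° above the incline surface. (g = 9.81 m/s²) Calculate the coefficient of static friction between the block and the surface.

μ ≈ 0.360

On the verge of sliding down the incline, friction is at its maximum μN and acts up the slope.
Perpendicular to incline: N = W cos 23° − P sin 14° = 2447 − 43.3 = 2404 N.
Along incline: P cos 14° + μN = W sin 23° → μ = (W sin 23° − P cos 14°) / N = 0.3599.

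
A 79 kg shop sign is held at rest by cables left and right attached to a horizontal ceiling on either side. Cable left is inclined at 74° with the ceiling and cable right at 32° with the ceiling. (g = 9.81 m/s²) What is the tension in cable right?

Weight W = 79 × 9.81 = 775 N acts straight down.
Horizontal: T_left cos 74° = T_right cos 32°  →  T_left = 3.077 T_right.
Vertical: T_left sin 74° + T_right sin 32° = 775.
Substituting the horizontal relation into the vertical equation gives 3.487 T_right = 775, so T_right = 222.2 N.

T_right ≈ 222 N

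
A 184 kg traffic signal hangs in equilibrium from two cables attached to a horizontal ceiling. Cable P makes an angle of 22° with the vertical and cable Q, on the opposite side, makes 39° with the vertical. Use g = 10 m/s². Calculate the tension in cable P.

T_P ≈ 1320 N

Angles from the horizontal: cable P is 90° − 22° = 68°, cable Q is 90° − 39° = 51°.
Weight W = 184 × 10 = 1840 N acts straight down.
Horizontal: T_P cos 68° = T_Q cos 51°  →  T_Q = 0.5953 T_P.
Vertical: T_P sin 68° + T_Q sin 51° = 1840.
Substituting the horizontal relation into the vertical equation gives 1.39 T_P = 1840, so T_P = 1324 N.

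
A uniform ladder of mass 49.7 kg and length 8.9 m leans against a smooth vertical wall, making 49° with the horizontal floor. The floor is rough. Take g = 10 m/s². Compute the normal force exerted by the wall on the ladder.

N_wall ≈ 216 N

Torques about the foot: N_wall · 8.9 sin 49° = 49.7×10×4.45 cos 49° → N_wall = 216.02 N.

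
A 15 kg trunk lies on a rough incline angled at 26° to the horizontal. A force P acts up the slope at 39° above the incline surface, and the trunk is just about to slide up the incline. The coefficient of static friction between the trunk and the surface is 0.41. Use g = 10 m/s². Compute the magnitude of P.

P ≈ 117 N

On the verge of sliding up the incline, friction equals μN and acts down the slope.
Perpendicular: N + P sin 39° = W cos 26° = 134.8 N.
Along incline: P cos 39° = W sin 26° + μN  with W sin 26° = 65.76 N.
Solving the pair for P and N: P = 116.9 N, N = 61.24 N (and f = μN = 25.11 N).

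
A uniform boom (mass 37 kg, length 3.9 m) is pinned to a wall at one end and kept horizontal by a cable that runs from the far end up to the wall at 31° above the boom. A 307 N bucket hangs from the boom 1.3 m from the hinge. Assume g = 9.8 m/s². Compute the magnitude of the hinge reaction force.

Take torques about the hinge: T sin 31° · 3.9 = 37×9.8×1.95 + 307×1.3 = 1106.2 N·m.
So T = 1106.2 / (0.5150 × 3.9) = 550.7 N.
ΣF_x = 0: H_x = T cos 31° = 472.05 N.
ΣF_y = 0: H_y = (37×9.8 + 307) − T sin 31° = 669.6 − 283.63 = 385.97 N.
|H| = √(H_x² + H_y²) = √((472.05)² + (385.97)²) = 609.75 N.

|H| ≈ 610 N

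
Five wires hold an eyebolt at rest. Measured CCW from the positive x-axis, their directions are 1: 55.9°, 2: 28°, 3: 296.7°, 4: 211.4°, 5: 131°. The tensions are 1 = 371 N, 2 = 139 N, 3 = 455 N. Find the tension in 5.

Resolve: ΣF_x = 371 cos 55.9° + 139 cos 28° + 455 cos 296.7° + T_4 cos 211.4° + T_5 cos 131° = 0.
        ΣF_y = 371 sin 55.9° + 139 sin 28° + 455 sin 296.7° + T_4 sin 211.4° + T_5 sin 131° = 0.
The known terms sum to (535.2, -34.02) N, so -0.8536 T_4 − 0.6561 T_5 = -535.2 and -0.5210 T_4 + 0.7547 T_5 = 34.02.
Solving simultaneously: T_4 = 387 N, T_5 = 312.2 N.

T_5 ≈ 312 N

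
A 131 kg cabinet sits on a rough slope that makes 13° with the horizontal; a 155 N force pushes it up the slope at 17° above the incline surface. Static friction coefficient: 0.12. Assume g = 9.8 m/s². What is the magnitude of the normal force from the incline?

N ≈ 1210 N

Axes along / perpendicular to the incline. W sin 13° = 288.8 N down-slope; W cos 13° = 1251 N into the surface.
Perpendicular: N = W cos 13° − P sin 17° = 1251 − 45.32 = 1206 N.
Along incline: P cos 17° + f = W sin 13° (friction acts up-slope) → f = 288.8 − 148.2 = 140.6 N.
|f| = 140.6 N ≤ μN = 144.7 N, so the cabinet is indeed static.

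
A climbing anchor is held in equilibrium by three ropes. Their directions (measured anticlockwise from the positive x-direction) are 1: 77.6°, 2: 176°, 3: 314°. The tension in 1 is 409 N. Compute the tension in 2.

Resolve: ΣF_x = 409 cos 77.6° + T_2 cos 176° + T_3 cos 314° = 0.
        ΣF_y = 409 sin 77.6° + T_2 sin 176° + T_3 sin 314° = 0.
The known terms sum to (87.83, 399.5) N, so -0.9976 T_2 + 0.6947 T_3 = -87.83 and 0.0698 T_2 − 0.7193 T_3 = -399.5.
Solving simultaneously: T_2 = 509.1 N, T_3 = 604.7 N.

T_2 ≈ 509 N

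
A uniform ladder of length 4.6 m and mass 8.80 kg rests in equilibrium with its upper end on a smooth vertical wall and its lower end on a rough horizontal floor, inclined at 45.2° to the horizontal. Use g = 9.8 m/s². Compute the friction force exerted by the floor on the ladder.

Torques about the foot: N_wall · 4.6 sin 45.2° = 8.80×9.8×2.3 cos 45.2° → N_wall = 42.82 N.
ΣF_x = 0: f_floor = N_wall = 42.82 N.

f ≈ 42.8 N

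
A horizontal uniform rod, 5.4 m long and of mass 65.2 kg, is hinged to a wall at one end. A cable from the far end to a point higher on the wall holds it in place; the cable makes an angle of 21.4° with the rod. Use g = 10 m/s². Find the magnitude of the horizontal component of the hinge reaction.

Take torques about the hinge: T sin 21.4° · 5.4 = 65.2×10×2.7 = 1760.4 N·m.
So T = 1760.4 / (0.3649 × 5.4) = 893.45 N.
ΣF_x = 0: H_x = T cos 21.4° = 831.85 N.

H_x ≈ 832 N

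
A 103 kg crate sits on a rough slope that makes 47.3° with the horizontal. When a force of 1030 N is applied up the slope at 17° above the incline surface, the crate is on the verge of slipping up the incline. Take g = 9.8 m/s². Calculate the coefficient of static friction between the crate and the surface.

μ ≈ 0.634

On the verge of sliding up the incline, friction is at its maximum μN and acts down the slope.
Perpendicular to incline: N = W cos 47.3° − P sin 17° = 684.5 − 301.1 = 383.4 N.
Along incline: P cos 17° − μN = W sin 47.3° → μ = −(W sin 47.3° − P cos 17°) / N = 0.6343.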